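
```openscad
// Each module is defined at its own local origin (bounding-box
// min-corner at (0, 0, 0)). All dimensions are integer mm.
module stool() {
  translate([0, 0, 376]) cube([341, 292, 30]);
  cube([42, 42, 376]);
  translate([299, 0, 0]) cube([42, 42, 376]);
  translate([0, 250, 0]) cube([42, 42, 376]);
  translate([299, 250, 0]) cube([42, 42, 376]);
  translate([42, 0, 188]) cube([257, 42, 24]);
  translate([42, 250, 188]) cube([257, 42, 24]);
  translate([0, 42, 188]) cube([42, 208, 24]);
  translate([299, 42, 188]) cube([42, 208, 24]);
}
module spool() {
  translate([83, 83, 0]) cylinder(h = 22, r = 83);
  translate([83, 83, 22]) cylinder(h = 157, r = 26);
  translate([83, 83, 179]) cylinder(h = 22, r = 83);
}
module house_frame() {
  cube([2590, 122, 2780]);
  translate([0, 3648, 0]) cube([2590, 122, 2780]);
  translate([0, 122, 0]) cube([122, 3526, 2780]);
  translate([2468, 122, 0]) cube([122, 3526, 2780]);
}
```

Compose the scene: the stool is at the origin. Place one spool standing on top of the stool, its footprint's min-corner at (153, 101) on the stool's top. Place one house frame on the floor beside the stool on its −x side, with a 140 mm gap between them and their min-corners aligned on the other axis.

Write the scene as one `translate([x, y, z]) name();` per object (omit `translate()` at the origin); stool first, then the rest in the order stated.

stool();
translate([153, 101, 406]) spool();
translate([-2730, 0, 0]) house_frame();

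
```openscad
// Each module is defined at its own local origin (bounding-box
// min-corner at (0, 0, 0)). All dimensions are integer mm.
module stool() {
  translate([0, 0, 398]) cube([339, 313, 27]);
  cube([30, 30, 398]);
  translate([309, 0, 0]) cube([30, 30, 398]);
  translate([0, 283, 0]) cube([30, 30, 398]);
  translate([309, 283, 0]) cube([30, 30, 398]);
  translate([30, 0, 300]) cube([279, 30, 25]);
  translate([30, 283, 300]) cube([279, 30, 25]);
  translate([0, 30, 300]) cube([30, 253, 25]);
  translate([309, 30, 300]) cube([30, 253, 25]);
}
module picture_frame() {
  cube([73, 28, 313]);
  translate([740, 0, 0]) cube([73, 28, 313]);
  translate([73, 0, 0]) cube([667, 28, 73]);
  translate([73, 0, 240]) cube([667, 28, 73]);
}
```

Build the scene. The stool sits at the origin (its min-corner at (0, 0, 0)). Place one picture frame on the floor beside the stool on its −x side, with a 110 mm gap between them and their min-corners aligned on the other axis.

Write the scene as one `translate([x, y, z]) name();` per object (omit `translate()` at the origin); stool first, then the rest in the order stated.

stool();
translate([-923, 0, 0]) picture_frame();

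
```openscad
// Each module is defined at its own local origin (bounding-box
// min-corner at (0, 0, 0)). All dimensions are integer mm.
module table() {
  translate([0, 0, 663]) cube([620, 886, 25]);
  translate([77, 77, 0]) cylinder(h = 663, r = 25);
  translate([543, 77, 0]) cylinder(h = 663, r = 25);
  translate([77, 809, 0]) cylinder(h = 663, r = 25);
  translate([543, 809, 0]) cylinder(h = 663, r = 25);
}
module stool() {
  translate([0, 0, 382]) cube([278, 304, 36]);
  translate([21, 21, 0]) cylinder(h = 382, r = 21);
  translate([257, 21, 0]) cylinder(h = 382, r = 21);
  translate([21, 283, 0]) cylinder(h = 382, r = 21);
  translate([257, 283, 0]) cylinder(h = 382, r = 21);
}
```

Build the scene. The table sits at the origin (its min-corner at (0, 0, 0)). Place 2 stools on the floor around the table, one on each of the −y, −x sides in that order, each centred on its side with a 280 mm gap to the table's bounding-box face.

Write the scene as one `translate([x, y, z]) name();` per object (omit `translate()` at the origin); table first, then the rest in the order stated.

table();
translate([171, -584, 0]) stool();
translate([-558, 291, 0]) stool();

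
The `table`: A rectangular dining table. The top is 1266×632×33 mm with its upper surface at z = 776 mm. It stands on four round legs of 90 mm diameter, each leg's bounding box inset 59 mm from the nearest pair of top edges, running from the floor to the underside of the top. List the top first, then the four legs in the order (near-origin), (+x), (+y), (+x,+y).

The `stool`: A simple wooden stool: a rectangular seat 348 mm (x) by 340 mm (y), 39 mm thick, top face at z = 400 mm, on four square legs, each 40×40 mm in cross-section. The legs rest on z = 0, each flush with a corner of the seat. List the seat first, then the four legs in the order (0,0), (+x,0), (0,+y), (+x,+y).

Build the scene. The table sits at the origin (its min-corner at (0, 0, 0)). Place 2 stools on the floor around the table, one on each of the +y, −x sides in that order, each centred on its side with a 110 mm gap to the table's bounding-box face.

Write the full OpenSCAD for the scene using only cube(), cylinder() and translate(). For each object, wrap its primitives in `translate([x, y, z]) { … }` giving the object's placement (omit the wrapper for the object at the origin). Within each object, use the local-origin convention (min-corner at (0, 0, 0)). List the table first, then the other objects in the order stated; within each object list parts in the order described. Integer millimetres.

translate([0, 0, 743]) cube([1266, 632, 33]);
translate([104, 104, 0]) cylinder(h = 743, r = 45);
translate([1162, 104, 0]) cylinder(h = 743, r = 45);
translate([104, 528, 0]) cylinder(h = 743, r = 45);
translate([1162, 528, 0]) cylinder(h = 743, r = 45);
translate([459, 742, 0]) {
  translate([0, 0, 361]) cube([348, 340, 39]);
  cube([40, 40, 361]);
  translate([308, 0, 0]) cube([40, 40, 361]);
  translate([0, 300, 0]) cube([40, 40, 361]);
  translate([308, 300, 0]) cube([40, 40, 361]);
}
translate([-458, 146, 0]) {
  translate([0, 0, 361]) cube([348, 340, 39]);
  cube([40, 40, 361]);
  translate([308, 0, 0]) cube([40, 40, 361]);
  translate([0, 300, 0]) cube([40, 40, 361]);
  translate([308, 300, 0]) cube([40, 40, 361]);
}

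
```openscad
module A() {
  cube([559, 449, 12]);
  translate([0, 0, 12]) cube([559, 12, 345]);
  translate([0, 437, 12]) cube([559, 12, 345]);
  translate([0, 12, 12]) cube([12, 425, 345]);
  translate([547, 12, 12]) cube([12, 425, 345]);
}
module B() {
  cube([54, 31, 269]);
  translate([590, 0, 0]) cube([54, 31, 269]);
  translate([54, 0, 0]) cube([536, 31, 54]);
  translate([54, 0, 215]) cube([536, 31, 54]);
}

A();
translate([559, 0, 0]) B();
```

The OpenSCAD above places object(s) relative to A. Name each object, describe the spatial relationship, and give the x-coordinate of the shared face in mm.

The open box's +x face and the picture frame's −x face are both at x = 559 mm.

A is an open box. B is a picture frame. The picture frame is against the open box's +x side, with their −y faces flush. The x-coordinate of the shared face is 559 mm.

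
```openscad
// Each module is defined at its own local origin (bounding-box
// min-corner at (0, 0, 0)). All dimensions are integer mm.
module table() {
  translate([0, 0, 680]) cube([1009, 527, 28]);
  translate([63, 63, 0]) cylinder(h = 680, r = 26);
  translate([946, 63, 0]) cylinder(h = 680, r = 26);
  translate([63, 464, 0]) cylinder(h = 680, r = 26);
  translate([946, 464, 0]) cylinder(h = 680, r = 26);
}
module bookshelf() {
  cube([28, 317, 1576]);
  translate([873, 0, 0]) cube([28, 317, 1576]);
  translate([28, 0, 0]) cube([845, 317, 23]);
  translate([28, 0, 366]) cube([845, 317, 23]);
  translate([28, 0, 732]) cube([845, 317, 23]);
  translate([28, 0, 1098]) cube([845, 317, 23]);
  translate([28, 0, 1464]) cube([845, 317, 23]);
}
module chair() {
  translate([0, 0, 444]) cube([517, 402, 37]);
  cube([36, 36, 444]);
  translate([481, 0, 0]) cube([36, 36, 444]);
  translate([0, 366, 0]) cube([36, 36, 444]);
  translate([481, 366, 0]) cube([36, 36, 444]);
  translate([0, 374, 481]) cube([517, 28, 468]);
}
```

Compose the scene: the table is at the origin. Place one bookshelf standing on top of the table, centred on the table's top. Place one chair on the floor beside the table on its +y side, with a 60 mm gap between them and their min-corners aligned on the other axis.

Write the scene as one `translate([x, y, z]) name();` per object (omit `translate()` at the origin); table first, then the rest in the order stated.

table();
translate([54, 105, 708]) bookshelf();
translate([0, 587, 0]) chair();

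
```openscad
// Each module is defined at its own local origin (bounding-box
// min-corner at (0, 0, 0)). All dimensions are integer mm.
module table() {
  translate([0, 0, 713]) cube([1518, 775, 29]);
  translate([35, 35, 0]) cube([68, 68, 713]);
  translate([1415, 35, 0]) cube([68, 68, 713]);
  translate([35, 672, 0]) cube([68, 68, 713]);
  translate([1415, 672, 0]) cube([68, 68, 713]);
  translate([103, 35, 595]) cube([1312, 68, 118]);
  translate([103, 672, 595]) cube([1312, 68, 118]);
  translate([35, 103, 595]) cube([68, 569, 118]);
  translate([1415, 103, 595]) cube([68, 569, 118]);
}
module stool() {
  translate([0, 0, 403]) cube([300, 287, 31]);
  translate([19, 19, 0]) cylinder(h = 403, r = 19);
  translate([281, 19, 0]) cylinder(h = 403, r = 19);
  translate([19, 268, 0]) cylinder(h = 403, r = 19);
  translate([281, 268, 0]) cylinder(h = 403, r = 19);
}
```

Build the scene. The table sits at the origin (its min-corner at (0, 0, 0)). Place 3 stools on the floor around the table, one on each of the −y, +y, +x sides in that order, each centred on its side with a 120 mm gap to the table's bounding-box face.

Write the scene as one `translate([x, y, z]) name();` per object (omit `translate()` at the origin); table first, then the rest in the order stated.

table();
translate([609, -407, 0]) stool();
translate([609, 895, 0]) stool();
translate([1638, 244, 0]) stool();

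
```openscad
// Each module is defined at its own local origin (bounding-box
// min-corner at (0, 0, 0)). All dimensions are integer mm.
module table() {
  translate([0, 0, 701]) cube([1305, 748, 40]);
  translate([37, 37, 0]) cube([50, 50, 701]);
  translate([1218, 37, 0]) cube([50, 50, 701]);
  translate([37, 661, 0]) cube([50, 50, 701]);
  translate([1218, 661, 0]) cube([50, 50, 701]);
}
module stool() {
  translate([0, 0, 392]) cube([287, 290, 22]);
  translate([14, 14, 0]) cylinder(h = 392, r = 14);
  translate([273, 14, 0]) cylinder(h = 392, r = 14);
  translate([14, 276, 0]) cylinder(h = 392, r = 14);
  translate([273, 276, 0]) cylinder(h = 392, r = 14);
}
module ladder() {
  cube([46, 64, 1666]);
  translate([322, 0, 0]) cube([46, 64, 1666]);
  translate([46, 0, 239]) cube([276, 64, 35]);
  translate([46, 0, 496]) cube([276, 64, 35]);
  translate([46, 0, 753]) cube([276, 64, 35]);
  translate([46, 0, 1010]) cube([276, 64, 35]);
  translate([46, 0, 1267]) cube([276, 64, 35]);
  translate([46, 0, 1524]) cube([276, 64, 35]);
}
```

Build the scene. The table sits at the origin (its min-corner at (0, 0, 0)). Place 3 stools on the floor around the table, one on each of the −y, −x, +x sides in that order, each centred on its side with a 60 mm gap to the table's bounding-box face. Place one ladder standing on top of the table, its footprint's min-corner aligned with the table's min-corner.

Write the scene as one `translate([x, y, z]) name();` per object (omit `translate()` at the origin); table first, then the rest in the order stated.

table();
translate([509, -350, 0]) stool();
translate([-347, 229, 0]) stool();
translate([1365, 229, 0]) stool();
translate([0, 0, 741]) ladder();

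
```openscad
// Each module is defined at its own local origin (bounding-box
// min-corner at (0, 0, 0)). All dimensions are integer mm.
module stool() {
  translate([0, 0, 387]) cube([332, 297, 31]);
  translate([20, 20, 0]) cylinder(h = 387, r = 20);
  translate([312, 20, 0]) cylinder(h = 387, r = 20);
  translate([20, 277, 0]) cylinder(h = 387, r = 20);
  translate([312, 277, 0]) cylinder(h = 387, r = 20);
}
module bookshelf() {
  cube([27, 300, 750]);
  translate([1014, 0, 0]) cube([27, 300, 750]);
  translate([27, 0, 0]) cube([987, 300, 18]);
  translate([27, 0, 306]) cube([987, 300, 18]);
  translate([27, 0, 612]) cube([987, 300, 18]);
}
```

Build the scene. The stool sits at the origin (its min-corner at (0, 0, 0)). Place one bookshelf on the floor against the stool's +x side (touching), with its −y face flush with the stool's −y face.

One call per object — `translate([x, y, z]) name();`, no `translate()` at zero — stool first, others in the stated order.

stool();
translate([332, 0, 0]) bookshelf();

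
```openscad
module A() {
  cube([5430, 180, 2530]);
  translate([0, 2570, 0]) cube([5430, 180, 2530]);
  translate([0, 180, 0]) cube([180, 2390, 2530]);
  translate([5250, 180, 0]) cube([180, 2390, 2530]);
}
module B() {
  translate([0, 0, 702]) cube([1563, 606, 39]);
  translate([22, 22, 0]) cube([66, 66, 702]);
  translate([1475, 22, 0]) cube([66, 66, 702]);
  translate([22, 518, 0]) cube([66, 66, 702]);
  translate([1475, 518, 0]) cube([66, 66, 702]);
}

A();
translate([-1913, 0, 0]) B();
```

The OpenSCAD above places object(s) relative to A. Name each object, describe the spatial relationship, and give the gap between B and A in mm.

A is a house frame. B is a table. The table is on the floor beside the house frame on its −x side. The gap between the table and the house frame is 350 mm.

The table's nearest face is 350 mm from the house frame's −x face.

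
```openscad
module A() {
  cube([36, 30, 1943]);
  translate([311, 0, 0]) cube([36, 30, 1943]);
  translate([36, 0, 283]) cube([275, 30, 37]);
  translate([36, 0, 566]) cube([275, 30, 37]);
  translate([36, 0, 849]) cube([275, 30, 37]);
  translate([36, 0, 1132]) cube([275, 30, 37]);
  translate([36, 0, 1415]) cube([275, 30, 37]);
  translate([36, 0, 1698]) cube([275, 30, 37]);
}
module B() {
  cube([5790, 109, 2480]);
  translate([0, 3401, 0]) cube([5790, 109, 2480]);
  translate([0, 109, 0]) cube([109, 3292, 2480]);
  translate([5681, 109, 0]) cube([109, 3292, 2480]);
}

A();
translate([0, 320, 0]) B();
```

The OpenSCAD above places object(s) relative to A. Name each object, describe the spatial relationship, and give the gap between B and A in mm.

The house frame's nearest face is 290 mm from the ladder's +y face.

A is a ladder. B is a house frame. The house frame is on the floor beside the ladder on its +y side. The gap between the house frame and the ladder is 290 mm.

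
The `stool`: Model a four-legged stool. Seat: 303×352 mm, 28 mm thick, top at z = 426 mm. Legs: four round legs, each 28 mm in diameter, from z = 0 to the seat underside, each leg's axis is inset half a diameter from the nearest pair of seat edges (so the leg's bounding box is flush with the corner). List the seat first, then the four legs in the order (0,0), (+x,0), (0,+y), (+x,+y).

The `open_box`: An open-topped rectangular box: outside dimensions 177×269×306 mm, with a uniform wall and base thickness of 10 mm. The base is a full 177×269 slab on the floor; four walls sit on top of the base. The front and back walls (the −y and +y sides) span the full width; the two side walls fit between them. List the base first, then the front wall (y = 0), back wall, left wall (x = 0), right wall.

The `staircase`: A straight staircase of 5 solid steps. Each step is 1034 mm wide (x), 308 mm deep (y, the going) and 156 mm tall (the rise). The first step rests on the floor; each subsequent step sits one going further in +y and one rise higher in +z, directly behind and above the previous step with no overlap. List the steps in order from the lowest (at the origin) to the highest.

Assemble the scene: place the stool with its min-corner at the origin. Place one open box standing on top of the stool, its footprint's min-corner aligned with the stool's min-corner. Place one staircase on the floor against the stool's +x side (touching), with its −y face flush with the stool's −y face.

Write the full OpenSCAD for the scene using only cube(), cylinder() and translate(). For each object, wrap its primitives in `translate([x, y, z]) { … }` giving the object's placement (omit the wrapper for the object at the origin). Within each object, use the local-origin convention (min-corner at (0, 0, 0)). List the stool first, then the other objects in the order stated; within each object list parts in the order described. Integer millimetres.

translate([0, 0, 398]) cube([303, 352, 28]);
translate([14, 14, 0]) cylinder(h = 398, r = 14);
translate([289, 14, 0]) cylinder(h = 398, r = 14);
translate([14, 338, 0]) cylinder(h = 398, r = 14);
translate([289, 338, 0]) cylinder(h = 398, r = 14);
translate([0, 0, 426]) {
  cube([177, 269, 10]);
  translate([0, 0, 10]) cube([177, 10, 296]);
  translate([0, 259, 10]) cube([177, 10, 296]);
  translate([0, 10, 10]) cube([10, 249, 296]);
  translate([167, 10, 10]) cube([10, 249, 296]);
}
translate([303, 0, 0]) {
  cube([1034, 308, 156]);
  translate([0, 308, 156]) cube([1034, 308, 156]);
  translate([0, 616, 312]) cube([1034, 308, 156]);
  translate([0, 924, 468]) cube([1034, 308, 156]);
  translate([0, 1232, 624]) cube([1034, 308, 156]);
}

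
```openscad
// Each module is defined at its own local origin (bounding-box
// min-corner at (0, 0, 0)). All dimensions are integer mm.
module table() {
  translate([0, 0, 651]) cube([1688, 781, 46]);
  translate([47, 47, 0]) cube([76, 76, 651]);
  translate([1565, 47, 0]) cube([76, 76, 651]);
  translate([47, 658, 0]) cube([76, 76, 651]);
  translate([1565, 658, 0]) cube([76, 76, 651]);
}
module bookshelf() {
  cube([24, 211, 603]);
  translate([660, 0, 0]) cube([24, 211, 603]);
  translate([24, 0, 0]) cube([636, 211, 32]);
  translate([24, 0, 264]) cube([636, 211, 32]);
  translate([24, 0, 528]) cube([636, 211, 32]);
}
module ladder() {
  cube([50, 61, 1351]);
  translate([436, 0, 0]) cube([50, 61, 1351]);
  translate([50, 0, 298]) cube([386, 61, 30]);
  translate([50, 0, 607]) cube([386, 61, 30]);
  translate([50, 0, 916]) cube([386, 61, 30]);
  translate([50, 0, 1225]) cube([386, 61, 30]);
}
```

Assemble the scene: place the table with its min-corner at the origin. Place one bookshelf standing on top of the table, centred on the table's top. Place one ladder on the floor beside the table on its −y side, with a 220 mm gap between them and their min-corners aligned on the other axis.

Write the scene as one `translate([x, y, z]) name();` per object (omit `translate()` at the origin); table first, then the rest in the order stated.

table();
translate([502, 285, 697]) bookshelf();
translate([0, -281, 0]) ladder();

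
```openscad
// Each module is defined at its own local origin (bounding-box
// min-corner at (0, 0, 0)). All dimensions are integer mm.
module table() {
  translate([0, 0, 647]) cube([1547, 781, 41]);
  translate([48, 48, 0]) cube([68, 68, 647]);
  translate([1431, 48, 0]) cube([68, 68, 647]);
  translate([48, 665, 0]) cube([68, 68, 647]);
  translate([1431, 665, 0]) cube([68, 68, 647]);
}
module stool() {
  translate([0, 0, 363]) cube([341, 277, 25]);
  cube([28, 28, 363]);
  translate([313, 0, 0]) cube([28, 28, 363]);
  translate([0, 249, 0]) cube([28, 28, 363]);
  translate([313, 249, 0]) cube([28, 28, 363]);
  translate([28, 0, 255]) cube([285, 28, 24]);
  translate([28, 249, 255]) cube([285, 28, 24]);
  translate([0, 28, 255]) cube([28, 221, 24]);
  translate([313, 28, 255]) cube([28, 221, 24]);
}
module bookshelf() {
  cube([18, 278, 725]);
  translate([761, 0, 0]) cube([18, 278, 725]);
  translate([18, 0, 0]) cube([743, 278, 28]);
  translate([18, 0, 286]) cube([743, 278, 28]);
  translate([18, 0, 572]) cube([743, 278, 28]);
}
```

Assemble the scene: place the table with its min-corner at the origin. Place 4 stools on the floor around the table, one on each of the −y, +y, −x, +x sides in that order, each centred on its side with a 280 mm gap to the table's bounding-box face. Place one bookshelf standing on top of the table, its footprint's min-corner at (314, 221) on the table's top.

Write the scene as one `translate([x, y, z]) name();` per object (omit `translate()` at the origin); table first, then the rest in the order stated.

table();
translate([603, -557, 0]) stool();
translate([603, 1061, 0]) stool();
translate([-621, 252, 0]) stool();
translate([1827, 252, 0]) stool();
translate([314, 221, 688]) bookshelf();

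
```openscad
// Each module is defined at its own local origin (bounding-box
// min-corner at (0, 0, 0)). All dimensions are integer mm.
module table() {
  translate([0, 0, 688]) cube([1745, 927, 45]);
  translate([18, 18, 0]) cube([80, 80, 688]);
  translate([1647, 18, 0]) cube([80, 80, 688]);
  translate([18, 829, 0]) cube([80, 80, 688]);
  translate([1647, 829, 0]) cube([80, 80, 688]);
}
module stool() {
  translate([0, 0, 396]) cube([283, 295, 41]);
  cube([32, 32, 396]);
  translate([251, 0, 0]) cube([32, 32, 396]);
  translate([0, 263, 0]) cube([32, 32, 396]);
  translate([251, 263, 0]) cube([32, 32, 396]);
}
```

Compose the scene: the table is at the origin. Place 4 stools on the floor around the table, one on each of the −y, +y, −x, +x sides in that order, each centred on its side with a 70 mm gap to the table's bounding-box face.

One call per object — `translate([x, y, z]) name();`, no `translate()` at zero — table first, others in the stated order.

table();
translate([731, -365, 0]) stool();
translate([731, 997, 0]) stool();
translate([-353, 316, 0]) stool();
translate([1815, 316, 0]) stool();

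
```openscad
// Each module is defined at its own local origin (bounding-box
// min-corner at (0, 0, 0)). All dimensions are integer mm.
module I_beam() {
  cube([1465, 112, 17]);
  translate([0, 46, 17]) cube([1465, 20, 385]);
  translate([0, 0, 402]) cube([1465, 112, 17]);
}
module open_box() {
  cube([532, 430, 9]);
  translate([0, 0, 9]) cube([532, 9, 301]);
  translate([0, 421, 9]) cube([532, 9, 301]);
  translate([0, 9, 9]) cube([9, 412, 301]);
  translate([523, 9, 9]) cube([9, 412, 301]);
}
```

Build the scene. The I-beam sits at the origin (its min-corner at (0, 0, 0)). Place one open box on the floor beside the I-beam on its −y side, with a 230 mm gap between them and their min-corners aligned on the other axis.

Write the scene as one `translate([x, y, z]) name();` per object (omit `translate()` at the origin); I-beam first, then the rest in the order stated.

I_beam();
translate([0, -660, 0]) open_box();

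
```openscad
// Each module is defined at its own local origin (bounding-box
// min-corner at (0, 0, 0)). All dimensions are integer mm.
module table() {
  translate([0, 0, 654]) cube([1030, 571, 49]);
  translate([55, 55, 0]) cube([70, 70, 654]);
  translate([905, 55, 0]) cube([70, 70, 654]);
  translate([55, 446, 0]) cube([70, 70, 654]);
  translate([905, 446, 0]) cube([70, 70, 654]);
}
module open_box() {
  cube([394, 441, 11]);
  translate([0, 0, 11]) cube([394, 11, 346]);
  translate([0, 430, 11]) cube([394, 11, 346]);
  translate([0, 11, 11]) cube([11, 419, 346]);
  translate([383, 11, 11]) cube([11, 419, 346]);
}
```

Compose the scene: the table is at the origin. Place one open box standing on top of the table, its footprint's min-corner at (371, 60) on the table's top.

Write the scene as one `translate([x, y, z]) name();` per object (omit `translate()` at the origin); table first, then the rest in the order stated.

table();
translate([371, 60, 703]) open_box();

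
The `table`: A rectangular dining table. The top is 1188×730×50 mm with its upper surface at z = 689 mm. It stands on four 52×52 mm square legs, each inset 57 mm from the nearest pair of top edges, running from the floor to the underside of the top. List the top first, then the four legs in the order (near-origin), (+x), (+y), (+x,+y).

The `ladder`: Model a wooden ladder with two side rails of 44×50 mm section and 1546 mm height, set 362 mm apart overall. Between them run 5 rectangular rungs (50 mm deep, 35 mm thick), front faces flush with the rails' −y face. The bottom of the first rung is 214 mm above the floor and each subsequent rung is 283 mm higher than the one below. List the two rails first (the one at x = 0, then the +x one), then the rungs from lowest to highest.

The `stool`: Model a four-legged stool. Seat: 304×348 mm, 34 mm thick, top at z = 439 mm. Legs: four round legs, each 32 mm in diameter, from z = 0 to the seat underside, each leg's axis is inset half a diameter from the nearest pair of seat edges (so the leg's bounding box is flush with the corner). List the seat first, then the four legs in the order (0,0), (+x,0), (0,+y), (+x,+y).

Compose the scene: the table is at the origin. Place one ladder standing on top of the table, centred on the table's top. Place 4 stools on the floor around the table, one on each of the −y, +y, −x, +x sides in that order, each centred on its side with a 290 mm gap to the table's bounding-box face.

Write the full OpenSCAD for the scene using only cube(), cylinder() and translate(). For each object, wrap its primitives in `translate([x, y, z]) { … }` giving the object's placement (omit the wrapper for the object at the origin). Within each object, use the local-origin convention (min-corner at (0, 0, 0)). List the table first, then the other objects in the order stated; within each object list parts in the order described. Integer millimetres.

translate([0, 0, 639]) cube([1188, 730, 50]);
translate([57, 57, 0]) cube([52, 52, 639]);
translate([1079, 57, 0]) cube([52, 52, 639]);
translate([57, 621, 0]) cube([52, 52, 639]);
translate([1079, 621, 0]) cube([52, 52, 639]);
translate([413, 340, 689]) {
  cube([44, 50, 1546]);
  translate([318, 0, 0]) cube([44, 50, 1546]);
  translate([44, 0, 214]) cube([274, 50, 35]);
  translate([44, 0, 497]) cube([274, 50, 35]);
  translate([44, 0, 780]) cube([274, 50, 35]);
  translate([44, 0, 1063]) cube([274, 50, 35]);
  translate([44, 0, 1346]) cube([274, 50, 35]);
}
translate([442, -638, 0]) {
  translate([0, 0, 405]) cube([304, 348, 34]);
  translate([16, 16, 0]) cylinder(h = 405, r = 16);
  translate([288, 16, 0]) cylinder(h = 405, r = 16);
  translate([16, 332, 0]) cylinder(h = 405, r = 16);
  translate([288, 332, 0]) cylinder(h = 405, r = 16);
}
translate([442, 1020, 0]) {
  translate([0, 0, 405]) cube([304, 348, 34]);
  translate([16, 16, 0]) cylinder(h = 405, r = 16);
  translate([288, 16, 0]) cylinder(h = 405, r = 16);
  translate([16, 332, 0]) cylinder(h = 405, r = 16);
  translate([288, 332, 0]) cylinder(h = 405, r = 16);
}
translate([-594, 191, 0]) {
  translate([0, 0, 405]) cube([304, 348, 34]);
  translate([16, 16, 0]) cylinder(h = 405, r = 16);
  translate([288, 16, 0]) cylinder(h = 405, r = 16);
  translate([16, 332, 0]) cylinder(h = 405, r = 16);
  translate([288, 332, 0]) cylinder(h = 405, r = 16);
}
translate([1478, 191, 0]) {
  translate([0, 0, 405]) cube([304, 348, 34]);
  translate([16, 16, 0]) cylinder(h = 405, r = 16);
  translate([288, 16, 0]) cylinder(h = 405, r = 16);
  translate([16, 332, 0]) cylinder(h = 405, r = 16);
  translate([288, 332, 0]) cylinder(h = 405, r = 16);
}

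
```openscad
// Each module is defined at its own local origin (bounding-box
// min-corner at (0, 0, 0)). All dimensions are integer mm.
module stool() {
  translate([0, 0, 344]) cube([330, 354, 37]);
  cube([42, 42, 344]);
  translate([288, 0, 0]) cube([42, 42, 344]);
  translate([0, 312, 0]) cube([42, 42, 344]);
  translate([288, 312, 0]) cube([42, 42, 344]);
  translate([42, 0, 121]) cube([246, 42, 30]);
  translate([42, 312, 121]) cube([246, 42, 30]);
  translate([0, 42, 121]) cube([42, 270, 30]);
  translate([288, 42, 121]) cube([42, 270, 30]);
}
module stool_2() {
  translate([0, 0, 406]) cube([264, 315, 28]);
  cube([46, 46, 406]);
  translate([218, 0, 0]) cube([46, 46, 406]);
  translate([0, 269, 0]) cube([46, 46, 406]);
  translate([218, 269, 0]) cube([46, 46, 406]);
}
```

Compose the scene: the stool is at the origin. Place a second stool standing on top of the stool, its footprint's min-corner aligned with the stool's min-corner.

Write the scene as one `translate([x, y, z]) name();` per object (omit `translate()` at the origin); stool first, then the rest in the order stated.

stool();
translate([0, 0, 381]) stool_2();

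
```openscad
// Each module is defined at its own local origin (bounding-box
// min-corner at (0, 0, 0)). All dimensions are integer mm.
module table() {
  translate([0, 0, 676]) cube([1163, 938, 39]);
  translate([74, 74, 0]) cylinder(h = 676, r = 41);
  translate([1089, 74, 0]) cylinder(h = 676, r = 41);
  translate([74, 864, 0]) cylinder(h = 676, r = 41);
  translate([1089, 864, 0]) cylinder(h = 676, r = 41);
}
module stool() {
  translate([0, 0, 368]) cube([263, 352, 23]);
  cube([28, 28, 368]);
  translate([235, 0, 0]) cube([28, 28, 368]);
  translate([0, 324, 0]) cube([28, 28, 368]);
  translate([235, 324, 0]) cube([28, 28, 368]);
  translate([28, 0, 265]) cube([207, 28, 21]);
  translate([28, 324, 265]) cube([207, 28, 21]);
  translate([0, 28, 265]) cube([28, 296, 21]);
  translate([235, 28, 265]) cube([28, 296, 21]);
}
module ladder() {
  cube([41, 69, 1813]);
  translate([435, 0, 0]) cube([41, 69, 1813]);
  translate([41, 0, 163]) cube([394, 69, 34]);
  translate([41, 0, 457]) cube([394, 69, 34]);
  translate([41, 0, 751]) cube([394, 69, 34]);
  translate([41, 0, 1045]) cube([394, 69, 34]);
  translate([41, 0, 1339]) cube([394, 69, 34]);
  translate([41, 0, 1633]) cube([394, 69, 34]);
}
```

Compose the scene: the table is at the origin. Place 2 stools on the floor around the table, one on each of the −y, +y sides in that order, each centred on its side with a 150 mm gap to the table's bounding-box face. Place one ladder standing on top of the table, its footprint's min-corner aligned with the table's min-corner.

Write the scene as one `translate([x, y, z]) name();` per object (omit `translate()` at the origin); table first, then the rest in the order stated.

table();
translate([450, -502, 0]) stool();
translate([450, 1088, 0]) stool();
translate([0, 0, 715]) ladder();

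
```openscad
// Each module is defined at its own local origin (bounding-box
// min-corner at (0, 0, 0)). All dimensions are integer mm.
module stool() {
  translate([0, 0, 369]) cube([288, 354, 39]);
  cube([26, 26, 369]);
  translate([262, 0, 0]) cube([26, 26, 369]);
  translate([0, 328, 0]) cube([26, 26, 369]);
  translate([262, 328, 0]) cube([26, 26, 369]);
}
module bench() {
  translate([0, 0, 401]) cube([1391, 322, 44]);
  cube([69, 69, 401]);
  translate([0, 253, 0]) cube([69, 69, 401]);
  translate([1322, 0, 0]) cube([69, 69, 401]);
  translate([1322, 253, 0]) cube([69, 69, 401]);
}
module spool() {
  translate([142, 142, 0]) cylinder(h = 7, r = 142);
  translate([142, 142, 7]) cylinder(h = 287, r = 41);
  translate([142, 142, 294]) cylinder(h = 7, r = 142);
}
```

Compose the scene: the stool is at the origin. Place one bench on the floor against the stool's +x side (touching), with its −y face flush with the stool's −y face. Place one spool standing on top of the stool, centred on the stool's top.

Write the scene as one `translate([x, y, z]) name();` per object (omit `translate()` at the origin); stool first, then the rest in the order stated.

stool();
translate([288, 0, 0]) bench();
translate([2, 35, 408]) spool();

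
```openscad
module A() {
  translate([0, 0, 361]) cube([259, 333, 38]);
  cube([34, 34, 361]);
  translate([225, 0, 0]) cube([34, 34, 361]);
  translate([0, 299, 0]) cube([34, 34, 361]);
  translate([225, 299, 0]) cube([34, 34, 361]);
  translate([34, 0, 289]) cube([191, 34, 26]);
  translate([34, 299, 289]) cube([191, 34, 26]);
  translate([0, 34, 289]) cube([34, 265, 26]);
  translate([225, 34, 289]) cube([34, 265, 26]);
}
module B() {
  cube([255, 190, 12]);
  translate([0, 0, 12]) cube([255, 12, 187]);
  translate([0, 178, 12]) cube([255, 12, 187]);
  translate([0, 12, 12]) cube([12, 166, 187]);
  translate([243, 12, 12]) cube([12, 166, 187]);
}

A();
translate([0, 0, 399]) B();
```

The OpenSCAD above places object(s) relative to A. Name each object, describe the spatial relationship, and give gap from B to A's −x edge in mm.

The open box's min-x is at 0; the stool's min-x is 0; gap = 0 mm.

A is a stool. B is an open box. The open box is on top of the stool. The gap from the open box to the stool's −x edge is 0 mm.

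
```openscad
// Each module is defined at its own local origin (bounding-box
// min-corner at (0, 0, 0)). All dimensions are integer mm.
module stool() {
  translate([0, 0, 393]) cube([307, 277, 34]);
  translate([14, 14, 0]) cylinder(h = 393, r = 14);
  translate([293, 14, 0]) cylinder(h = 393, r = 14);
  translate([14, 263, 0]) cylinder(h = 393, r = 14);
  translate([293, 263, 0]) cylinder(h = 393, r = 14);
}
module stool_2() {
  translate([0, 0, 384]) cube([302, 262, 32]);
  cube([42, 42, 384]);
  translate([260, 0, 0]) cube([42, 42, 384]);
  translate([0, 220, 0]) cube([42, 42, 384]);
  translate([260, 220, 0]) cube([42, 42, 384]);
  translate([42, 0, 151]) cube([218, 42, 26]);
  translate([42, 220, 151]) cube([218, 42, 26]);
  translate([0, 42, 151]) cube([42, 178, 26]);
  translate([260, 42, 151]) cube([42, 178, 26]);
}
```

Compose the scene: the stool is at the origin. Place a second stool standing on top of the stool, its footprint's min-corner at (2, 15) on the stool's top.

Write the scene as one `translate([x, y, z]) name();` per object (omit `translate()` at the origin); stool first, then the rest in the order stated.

stool();
translate([2, 15, 427]) stool_2();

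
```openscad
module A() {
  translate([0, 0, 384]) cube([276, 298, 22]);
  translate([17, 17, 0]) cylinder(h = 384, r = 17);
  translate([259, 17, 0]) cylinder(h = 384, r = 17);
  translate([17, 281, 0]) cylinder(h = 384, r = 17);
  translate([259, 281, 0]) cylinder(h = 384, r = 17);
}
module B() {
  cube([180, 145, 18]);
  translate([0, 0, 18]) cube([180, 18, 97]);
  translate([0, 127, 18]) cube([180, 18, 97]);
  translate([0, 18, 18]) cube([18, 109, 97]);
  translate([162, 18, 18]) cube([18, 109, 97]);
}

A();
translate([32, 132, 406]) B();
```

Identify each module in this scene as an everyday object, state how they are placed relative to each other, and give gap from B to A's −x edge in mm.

A is a stool. B is an open box. The open box is on top of the stool. The gap from the open box to the stool's −x edge is 32 mm.

The open box's min-x is at 32; the stool's min-x is 0; gap = 32 mm.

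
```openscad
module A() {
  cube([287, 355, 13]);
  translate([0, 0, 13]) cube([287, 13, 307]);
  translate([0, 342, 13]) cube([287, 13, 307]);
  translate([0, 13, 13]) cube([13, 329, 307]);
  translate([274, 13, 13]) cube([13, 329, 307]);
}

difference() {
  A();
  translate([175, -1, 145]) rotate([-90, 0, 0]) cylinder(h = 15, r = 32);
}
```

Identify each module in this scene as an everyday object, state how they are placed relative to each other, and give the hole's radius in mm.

The subtracted cylinder has r = 32 mm.

A is an open box. The open box has a circular hole through its front wall. The hole's radius is 32 mm.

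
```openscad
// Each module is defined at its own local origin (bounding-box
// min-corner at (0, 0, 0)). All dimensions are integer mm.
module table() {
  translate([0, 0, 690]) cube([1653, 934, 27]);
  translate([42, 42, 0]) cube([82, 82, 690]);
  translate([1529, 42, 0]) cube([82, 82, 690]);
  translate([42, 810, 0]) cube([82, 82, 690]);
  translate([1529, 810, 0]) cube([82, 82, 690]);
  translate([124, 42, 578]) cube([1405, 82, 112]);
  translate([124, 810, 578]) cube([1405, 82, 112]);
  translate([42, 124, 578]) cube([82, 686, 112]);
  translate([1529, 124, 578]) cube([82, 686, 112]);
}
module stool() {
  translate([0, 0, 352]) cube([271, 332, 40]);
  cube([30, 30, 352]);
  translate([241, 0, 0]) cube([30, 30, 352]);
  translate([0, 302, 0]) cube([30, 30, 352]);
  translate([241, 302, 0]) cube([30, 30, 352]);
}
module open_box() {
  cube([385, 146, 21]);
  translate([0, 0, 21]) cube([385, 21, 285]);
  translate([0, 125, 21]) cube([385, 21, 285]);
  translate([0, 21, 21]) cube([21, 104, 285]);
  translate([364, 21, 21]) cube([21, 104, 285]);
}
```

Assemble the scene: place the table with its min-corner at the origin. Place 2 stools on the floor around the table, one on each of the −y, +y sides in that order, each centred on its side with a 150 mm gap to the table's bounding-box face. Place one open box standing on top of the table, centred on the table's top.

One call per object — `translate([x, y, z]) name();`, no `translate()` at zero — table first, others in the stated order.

table();
translate([691, -482, 0]) stool();
translate([691, 1084, 0]) stool();
translate([634, 394, 717]) open_box();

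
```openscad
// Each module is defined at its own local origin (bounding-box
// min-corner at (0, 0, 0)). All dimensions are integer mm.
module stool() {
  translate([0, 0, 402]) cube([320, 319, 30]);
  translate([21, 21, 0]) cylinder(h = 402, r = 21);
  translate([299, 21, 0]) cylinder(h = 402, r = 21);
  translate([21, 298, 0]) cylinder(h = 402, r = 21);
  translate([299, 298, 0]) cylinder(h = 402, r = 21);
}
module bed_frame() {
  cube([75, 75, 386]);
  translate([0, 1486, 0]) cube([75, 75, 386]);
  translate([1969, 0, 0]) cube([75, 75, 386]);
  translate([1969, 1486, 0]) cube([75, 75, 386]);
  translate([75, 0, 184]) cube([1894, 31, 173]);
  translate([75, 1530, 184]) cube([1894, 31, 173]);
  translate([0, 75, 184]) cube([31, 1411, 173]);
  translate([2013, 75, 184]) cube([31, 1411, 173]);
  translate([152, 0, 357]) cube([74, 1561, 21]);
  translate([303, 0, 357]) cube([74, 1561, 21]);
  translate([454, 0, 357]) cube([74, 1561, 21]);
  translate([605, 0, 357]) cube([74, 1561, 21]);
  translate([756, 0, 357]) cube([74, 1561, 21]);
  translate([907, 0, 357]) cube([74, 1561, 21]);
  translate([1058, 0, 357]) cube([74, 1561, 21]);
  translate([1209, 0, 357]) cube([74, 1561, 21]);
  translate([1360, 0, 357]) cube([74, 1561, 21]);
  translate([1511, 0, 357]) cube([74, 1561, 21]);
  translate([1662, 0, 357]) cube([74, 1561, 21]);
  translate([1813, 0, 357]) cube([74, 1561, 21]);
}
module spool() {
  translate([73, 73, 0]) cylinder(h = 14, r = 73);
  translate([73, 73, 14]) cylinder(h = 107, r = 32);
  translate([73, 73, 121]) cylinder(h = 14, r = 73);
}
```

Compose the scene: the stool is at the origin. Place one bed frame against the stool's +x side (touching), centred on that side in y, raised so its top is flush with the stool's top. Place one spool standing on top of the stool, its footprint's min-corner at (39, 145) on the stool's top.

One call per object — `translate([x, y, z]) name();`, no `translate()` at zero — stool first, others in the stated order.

stool();
translate([320, -621, 46]) bed_frame();
translate([39, 145, 432]) spool();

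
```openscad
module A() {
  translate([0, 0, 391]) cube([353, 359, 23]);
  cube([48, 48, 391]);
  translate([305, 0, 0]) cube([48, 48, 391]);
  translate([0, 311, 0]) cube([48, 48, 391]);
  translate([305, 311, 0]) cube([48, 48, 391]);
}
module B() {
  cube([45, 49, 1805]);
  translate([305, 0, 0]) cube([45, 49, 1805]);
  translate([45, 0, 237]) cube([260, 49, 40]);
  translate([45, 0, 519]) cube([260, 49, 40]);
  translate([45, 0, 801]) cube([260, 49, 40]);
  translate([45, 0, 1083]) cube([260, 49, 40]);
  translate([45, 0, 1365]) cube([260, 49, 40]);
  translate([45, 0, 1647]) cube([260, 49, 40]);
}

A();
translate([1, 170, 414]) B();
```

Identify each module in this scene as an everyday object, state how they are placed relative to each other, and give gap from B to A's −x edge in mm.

A is a stool. B is a ladder. The ladder is on top of the stool. The gap from the ladder to the stool's −x edge is 1 mm.

The ladder's min-x is at 1; the stool's min-x is 0; gap = 1 mm.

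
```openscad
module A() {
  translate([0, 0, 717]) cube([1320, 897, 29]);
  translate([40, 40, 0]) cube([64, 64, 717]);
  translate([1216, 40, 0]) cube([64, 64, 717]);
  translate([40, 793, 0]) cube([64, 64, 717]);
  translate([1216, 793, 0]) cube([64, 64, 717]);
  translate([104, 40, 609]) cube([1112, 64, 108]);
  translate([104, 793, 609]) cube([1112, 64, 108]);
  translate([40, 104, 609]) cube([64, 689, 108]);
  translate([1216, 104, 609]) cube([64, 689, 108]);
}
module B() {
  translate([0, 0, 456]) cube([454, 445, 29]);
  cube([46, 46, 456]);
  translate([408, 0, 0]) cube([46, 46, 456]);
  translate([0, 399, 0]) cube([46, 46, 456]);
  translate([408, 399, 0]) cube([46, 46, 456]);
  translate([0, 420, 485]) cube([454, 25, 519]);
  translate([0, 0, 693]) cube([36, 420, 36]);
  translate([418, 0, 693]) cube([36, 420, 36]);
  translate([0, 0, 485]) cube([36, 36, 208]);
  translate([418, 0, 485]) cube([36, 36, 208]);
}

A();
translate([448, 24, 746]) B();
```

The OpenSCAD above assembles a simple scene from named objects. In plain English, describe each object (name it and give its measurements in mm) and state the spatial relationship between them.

A is a table: top 1320 mm (x) × 897 mm (y), 29 mm thick, upper face at z = 746 mm, on four 64×64 mm square legs, each inset 40 mm from the nearest pair of top edges, running from z = 0 to the bottom of the top. Four apron rails, 64 mm thick and 108 mm tall, run between adjacent legs with their top edges flush with the underside of the top and their outer faces flush with the legs' outer faces.

B is a chair: 454×445 mm seat, 29 mm thick, top at z = 485 mm, on four 46 mm square corner legs flush with the seat edges. A 25 mm thick backrest slab spans the full seat width, extending 519 mm above the seat top, its back face flush with the seat's +y edge. Two armrests of 36×36 mm section run along each side from the seat's front edge to the front of the backrest, top faces 244 mm above the seat top and outer faces flush with the seat's x-edges; a 36×36 mm post under the front of each armrest stands on the seat at the front corner.

The chair is on top of the table.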